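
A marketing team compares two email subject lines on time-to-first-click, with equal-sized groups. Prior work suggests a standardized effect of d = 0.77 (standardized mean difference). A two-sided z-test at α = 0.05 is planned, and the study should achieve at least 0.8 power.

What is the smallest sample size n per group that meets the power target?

Set Φ(δ − 1.960) = 0.8; then δ − 1.960 = Φ⁻¹(0.8) = 0.842, giving δ = 2.802.
(Ignoring the negligible lower-tail rejection probability gives the usual closed-form inversion.)
δ = d·√(n/2) ⇒ n = 2(δ/d)² = 2 × (2.802 / 0.77)² = 26.48.
Round up to the next whole unit.

n = 27 per group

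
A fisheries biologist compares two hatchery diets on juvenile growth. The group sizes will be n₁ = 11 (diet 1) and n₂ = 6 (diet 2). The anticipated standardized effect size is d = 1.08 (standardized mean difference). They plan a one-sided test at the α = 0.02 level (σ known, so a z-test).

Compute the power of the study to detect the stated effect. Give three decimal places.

Noncentrality parameter: δ = d / √(1/n₁ + 1/n₂) = 1.08 / √(1/11 + 1/6) = 2.1280
One-sided α = 0.02 → critical value z_{0.02} = 2.054.
Power = Φ(δ − 2.054) = Φ(0.074) = 0.5296.

Power ≈ 0.530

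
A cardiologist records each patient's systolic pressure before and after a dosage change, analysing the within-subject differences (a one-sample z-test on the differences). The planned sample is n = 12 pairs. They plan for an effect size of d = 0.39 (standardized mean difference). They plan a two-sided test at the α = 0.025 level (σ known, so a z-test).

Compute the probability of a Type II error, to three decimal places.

Noncentrality parameter: δ = d·√n = 0.39 × √12 = 1.3510
Two-sided α = 0.025 → critical value z_{0.0125} = 2.241.
Power = Φ(δ − 2.241) + Φ(−δ − 2.241) = Φ(-0.890) + Φ(-3.592) = 0.1866 + 0.0002 = 0.1868.
Type II error: β = 1 − power = 1 − 0.1868 = 0.8132.

β ≈ 0.813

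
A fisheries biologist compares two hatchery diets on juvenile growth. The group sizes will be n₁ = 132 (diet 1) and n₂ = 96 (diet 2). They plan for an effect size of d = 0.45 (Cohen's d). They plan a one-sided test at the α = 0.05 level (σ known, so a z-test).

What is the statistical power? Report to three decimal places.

Power ≈ 0.956

Noncentrality parameter: δ = d / √(1/n₁ + 1/n₂) = 0.45 / √(1/132 + 1/96) = 3.3548
Critical value for a one-sided test at α = 0.05: z_α = 1.645.
Power = P(Z > 1.645 − δ) = Φ(1.710) = 0.9564.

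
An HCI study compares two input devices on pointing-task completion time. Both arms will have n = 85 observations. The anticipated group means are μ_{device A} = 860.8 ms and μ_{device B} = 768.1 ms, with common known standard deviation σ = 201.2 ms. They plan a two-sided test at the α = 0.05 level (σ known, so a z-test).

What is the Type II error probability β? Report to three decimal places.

β ≈ 0.148

Standardized effect: d = |μ_{device A} − μ_{device B}| / σ = |860.8 − 768.1| / 201.2 = 0.4607
Noncentrality parameter: δ = d·√(n/2) = 0.4607 × √(85/2) = 3.0036
Critical value for a two-sided test at α = 0.05: z_{α/2} = 1.960.
Power = Φ(δ − 1.960) + Φ(−δ − 1.960) = Φ(1.044) + Φ(-4.964) = 0.8517 + 0.0000 = 0.8517.
Type II error: β = 1 − power = 1 − 0.8517 = 0.1483.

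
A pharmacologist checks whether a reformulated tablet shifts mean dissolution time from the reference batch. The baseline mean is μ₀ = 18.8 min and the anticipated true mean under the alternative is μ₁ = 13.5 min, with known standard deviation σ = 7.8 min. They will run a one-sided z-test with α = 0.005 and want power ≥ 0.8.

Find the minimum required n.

n = 26

Standardized effect: d = |μ₁ − μ₀| / σ = |13.5 − 18.8| / 7.8 = 0.6795
For power 0.8 need Φ(δ − z_{0.005}) = 0.8, so δ = z_{0.005} + z_{0.20} = 2.576 + 0.842 = 3.417.
δ = d·√n ⇒ n = (δ/d)² = (3.417 / 0.6795)² = 25.30.
Round up to the next whole unit.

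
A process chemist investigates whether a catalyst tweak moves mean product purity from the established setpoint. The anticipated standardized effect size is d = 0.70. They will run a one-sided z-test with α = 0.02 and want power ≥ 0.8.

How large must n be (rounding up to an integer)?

For power 0.8 need Φ(δ − z_{0.02}) = 0.8, so δ = z_{0.02} + z_{0.20} = 2.054 + 0.842 = 2.895.
δ = d·√n ⇒ n = (δ/d)² = (2.895 / 0.70)² = 17.11.
Rounding up, n = 18.

n = 18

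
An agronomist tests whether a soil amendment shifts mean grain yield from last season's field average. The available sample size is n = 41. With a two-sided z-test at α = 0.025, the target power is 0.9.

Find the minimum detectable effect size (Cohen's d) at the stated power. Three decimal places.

d ≈ 0.550

Required noncentrality: δ = z_{0.0125} + z_{0.10} = 2.241 + 1.282 = 3.523.
(Lower-tail contribution to power is negligible for δ > 0.)
δ = d·√n ⇒ d = δ/√n = 3.523/√41 = 0.5502.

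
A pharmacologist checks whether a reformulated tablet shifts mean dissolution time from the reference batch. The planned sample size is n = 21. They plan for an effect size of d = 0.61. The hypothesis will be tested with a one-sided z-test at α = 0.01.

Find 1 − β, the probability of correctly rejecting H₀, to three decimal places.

Noncentrality parameter: δ = d·√n = 0.61 × √21 = 2.7954
One-sided α = 0.01 → critical value z_{0.01} = 2.326.
Power = Φ(δ − 2.326) = Φ(0.469) = 0.6805.

Power ≈ 0.680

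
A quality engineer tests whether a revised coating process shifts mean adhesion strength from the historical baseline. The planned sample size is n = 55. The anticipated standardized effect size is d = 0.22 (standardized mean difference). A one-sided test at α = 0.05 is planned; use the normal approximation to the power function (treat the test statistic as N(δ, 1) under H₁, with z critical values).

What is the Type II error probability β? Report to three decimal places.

β ≈ 0.505

Noncentrality parameter: λ = d·√n = 0.22 × √55 = 1.6316
Critical value for a one-sided test at α = 0.05: z_α = 1.645.
Power = P(Z > 1.645 − λ) = Φ(-0.013) = 0.4947.
Type II error: β = 1 − power = 1 − 0.4947 = 0.5053.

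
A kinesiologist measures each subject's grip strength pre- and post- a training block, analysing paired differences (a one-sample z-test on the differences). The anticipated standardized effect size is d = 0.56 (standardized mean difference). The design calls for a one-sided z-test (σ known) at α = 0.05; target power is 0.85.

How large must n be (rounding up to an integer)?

For power 0.85 need Φ(δ − z_{0.05}) = 0.85, so δ = z_{0.05} + z_{0.15} = 1.645 + 1.036 = 2.681.
δ = d·√n ⇒ n = (δ/d)² = (2.681 / 0.56)² = 22.93.
Rounding up, n = 23.

n = 23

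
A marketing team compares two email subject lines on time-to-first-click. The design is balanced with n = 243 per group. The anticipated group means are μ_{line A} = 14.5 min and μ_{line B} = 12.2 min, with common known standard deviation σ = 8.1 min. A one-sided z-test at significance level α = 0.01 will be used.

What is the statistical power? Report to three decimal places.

Standardized effect: d = |μ_{line A} − μ_{line B}| / σ = |14.5 − 12.2| / 8.1 = 0.2840
Noncentrality parameter: δ = d·√(n/2) = 0.2840 × √(243/2) = 3.1299
Critical value for a one-sided test at α = 0.01: z_α = 2.326.
Power = Φ(δ − 2.326) = Φ(0.804) = 0.7892.

Power ≈ 0.789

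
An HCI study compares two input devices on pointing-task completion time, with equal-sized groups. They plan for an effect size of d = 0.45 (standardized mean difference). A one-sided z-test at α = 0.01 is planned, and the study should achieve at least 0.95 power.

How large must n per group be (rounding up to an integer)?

n = 156 per group

For power 0.95 need Φ(δ − z_{0.01}) = 0.95, so δ = z_{0.01} + z_{0.05} = 2.326 + 1.645 = 3.971.
δ = d·√(n/2) ⇒ n = 2(δ/d)² = 2 × (3.971 / 0.45)² = 155.76.
Rounding up, n = 156 per group.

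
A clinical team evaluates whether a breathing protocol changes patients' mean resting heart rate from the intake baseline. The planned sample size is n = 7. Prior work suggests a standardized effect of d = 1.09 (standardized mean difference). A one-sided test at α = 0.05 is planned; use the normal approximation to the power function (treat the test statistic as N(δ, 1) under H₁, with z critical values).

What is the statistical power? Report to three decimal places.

Noncentrality parameter: δ = d·√n = 1.09 × √7 = 2.8839
Critical value for a one-sided test at α = 0.05: z_α = 1.645.
Power = Φ(δ − 1.645) = Φ(1.239) = 0.8923.

Power ≈ 0.892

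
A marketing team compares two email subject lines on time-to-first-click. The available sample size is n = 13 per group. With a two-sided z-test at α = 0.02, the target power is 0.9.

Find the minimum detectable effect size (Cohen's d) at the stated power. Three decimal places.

d ≈ 1.415

Need Φ(δ − 2.326) = 0.9, so δ = 2.326 + 1.282 = 3.608.
(Lower-tail contribution to power is negligible for δ > 0.)
δ = d·√(n/2) ⇒ d = δ/√(n/2) = 3.608/√(13/2) = 1.4151.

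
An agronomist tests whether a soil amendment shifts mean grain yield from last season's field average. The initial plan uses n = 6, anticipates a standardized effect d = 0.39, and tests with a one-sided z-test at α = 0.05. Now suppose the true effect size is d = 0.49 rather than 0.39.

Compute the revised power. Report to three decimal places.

With d = 0.49: δ = d·√n = 0.49 × √6 = 1.2002. Critical value z_{0.05} = 1.645.
Revised power = Φ(δ − 1.645) = Φ(-0.445) = 0.3283.

Power ≈ 0.328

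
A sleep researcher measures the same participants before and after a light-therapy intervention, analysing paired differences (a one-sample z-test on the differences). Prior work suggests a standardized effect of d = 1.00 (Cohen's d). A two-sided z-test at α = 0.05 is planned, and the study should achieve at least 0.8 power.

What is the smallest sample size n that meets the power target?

n = 8

Set Φ(δ − 1.960) = 0.8; then δ − 1.960 = Φ⁻¹(0.8) = 0.842, giving δ = 2.802.
(For δ > 0 the lower-tail rejection region contributes negligibly to power, so the one-term inversion is standard.)
δ = d·√n ⇒ n = (δ/d)² = (2.802 / 1.00)² = 7.85.
Rounding up, n = 8.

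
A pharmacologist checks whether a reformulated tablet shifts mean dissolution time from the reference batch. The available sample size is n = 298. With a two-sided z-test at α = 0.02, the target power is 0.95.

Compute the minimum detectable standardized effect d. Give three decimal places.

d ≈ 0.230

Need Φ(δ − 2.326) = 0.95, so δ = 2.326 + 1.645 = 3.971.
(The second rejection-region term Φ(−δ − z_{α/2}) is negligible and dropped.)
δ = d·√n ⇒ d = δ/√n = 3.971/√298 = 0.2300.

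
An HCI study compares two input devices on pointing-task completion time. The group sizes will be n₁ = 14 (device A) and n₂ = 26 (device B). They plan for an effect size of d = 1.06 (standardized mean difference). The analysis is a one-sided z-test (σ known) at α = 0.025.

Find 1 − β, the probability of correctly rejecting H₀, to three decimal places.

Noncentrality parameter: δ = d / √(1/n₁ + 1/n₂) = 1.06 / √(1/14 + 1/26) = 3.1976
One-sided α = 0.025 → critical value z_{0.025} = 1.960.
Power = Φ(δ − 1.960) = Φ(1.238) = 0.8921.

Power ≈ 0.892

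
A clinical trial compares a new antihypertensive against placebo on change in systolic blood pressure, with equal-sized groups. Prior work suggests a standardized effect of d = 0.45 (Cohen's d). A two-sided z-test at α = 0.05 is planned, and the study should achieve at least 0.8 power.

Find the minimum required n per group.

Set Φ(δ − 1.960) = 0.8; then δ − 1.960 = Φ⁻¹(0.8) = 0.842, giving δ = 2.802.
(The Φ(−δ − z_{α/2}) term is vanishingly small for δ > 0 and is dropped in the standard sample-size formula.)
δ = d·√(n/2) ⇒ n = 2(δ/d)² = 2 × (2.802 / 0.45)² = 77.52.
Round up to the next whole unit.

n = 78 per group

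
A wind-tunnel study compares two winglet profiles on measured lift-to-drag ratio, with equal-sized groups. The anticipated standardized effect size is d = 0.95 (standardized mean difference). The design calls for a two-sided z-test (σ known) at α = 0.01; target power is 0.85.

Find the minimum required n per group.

n = 29 per group

Set Φ(δ − 2.576) = 0.85; then δ − 2.576 = Φ⁻¹(0.85) = 1.036, giving δ = 3.612.
(The Φ(−δ − z_{α/2}) term is vanishingly small for δ > 0 and is dropped in the standard sample-size formula.)
δ = d·√(n/2) ⇒ n = 2(δ/d)² = 2 × (3.612 / 0.95)² = 28.92.
Round up to the next whole unit.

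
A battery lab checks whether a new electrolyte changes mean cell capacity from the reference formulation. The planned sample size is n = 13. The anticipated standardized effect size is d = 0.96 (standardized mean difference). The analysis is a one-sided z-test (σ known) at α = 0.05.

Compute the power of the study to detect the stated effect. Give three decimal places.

Power ≈ 0.965

Noncentrality parameter: δ = d·√n = 0.96 × √13 = 3.4613
One-sided α = 0.05 → critical value z_{0.05} = 1.645.
Power = P(Z > 1.645 − δ) = Φ(1.816) = 0.9654.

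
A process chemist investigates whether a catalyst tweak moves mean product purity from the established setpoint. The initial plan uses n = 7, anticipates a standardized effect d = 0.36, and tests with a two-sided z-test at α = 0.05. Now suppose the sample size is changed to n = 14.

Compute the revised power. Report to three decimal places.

With n = 14: δ = d·√n = 0.36 × √14 = 1.3470. Critical value z_{0.025} = 1.960.
Revised power = Φ(δ − 1.960) + Φ(−δ − 1.960) = Φ(-0.613) + Φ(-3.307) = 0.2699 + 0.0005 = 0.2704.

Power ≈ 0.270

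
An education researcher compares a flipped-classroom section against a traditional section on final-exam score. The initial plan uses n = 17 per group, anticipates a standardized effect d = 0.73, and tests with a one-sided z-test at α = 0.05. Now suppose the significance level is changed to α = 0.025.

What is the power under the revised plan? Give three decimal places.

Power ≈ 0.567

δ = d·√(n/2) = 0.73 × √(17/2) = 2.1283 (unchanged). New critical value: z_{0.025} = 1.960.
Revised power = P(Z > 1.960 − δ) = Φ(0.168) = 0.5668.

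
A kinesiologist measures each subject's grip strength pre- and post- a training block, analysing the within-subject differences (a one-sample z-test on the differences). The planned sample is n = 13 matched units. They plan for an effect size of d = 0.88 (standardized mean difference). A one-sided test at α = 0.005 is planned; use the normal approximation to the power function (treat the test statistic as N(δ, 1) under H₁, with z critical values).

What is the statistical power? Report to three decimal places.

Noncentrality parameter: δ = d·√n = 0.88 × √13 = 3.1729
One-sided α = 0.005 → critical value z_{0.005} = 2.576.
Power = P(Z > 2.576 − δ) = Φ(0.597) = 0.7248.

Power ≈ 0.725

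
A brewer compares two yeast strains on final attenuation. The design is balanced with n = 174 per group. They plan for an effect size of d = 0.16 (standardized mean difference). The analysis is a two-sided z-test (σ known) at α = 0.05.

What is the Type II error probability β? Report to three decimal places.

Noncentrality parameter: δ = d·√(n/2) = 0.16 × √(174/2) = 1.4924
Two-sided α = 0.05 → critical value z_{0.025} = 1.960.
Power = Φ(δ − 1.960) + Φ(−δ − 1.960) = Φ(-0.468) + Φ(-3.452) = 0.3200 + 0.0003 = 0.3203.
Type II error: β = 1 − power = 1 − 0.3203 = 0.6797.

β ≈ 0.680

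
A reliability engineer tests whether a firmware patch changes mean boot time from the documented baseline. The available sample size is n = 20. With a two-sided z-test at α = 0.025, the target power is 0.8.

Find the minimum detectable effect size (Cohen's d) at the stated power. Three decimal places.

d ≈ 0.689

Required noncentrality: δ = z_{0.0125} + z_{0.20} = 2.241 + 0.842 = 3.083.
(The second rejection-region term Φ(−δ − z_{α/2}) is negligible and dropped.)
δ = d·√n ⇒ d = δ/√n = 3.083/√20 = 0.6894.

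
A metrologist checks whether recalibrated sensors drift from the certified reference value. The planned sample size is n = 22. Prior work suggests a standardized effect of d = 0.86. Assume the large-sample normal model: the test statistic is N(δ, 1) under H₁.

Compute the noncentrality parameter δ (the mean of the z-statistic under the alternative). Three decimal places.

δ ≈ 4.034

The noncentrality parameter scales effect size by the design's sample-size factor: δ = d·√n = 0.86 × √22 = 4.0338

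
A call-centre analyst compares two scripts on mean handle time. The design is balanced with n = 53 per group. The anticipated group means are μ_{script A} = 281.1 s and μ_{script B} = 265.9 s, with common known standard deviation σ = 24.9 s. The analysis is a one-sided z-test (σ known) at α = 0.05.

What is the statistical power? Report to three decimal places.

Standardized effect: d = |μ_{script A} − μ_{script B}| / σ = |281.1 − 265.9| / 24.9 = 0.6104
Noncentrality parameter: δ = d·√(n/2) = 0.6104 × √(53/2) = 3.1424
Critical value for a one-sided test at α = 0.05: z_α = 1.645.
Power = Φ(δ − 1.645) = Φ(1.498) = 0.9329.

Power ≈ 0.933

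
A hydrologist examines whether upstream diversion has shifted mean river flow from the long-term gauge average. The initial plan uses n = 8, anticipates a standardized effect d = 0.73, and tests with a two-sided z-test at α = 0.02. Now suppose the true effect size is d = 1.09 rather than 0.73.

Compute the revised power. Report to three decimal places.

With d = 1.09: δ = d·√n = 1.09 × √8 = 3.0830. Critical value z_{0.01} = 2.326.
Revised power = Φ(δ − 2.326) + Φ(−δ − 2.326) = Φ(0.757) + Φ(-5.409) = 0.7754 + 0.0000 = 0.7754.

Power ≈ 0.775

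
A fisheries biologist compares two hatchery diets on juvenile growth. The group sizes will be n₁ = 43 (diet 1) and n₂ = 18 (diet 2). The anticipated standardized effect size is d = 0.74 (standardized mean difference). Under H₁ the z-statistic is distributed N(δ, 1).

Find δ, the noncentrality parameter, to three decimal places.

δ ≈ 2.636

The noncentrality parameter scales effect size by the design's sample-size factor: δ = d / √(1/n₁ + 1/n₂) = 0.74 / √(1/43 + 1/18) = 2.6360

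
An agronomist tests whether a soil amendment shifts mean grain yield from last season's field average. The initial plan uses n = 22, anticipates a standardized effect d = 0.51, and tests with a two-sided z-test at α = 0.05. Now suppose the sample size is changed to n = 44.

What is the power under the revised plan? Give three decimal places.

Power ≈ 0.923

With n = 44: δ = d·√n = 0.51 × √44 = 3.3830. Critical value z_{0.025} = 1.960.
Revised power = Φ(δ − 1.960) + Φ(−δ − 1.960) = Φ(1.423) + Φ(-5.343) = 0.9226 + 0.0000 = 0.9226.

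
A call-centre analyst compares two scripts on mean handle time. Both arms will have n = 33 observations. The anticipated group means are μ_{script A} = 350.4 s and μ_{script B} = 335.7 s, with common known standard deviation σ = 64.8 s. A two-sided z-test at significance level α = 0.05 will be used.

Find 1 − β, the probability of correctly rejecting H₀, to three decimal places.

Standardized effect: d = |μ_{script A} − μ_{script B}| / σ = |350.4 − 335.7| / 64.8 = 0.2269
Noncentrality parameter: δ = d·√(n/2) = 0.2269 × √(33/2) = 0.9215
Two-sided α = 0.05 → critical value z_{0.025} = 1.960.
Power = Φ(δ − 1.960) + Φ(−δ − 1.960) = Φ(-1.038) + Φ(-2.881) = 0.1495 + 0.0020 = 0.1515.

Power ≈ 0.152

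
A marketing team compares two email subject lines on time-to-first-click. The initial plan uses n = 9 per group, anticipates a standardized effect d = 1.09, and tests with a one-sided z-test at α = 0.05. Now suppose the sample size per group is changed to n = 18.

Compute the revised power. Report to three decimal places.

With n = 18 per group: δ = d·√(n/2) = 1.09 × √(18/2) = 3.2700. Critical value z_{0.05} = 1.645.
Revised power = Φ(δ − 1.645) = Φ(1.625) = 0.9479.

Power ≈ 0.948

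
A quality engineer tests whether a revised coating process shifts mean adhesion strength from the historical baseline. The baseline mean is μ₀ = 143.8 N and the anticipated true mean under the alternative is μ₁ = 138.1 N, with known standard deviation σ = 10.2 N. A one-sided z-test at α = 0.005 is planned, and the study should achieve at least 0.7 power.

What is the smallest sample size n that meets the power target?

n = 31

Standardized effect: d = |μ₁ − μ₀| / σ = |138.1 − 143.8| / 10.2 = 0.5588
Set Φ(δ − 2.576) = 0.7; then δ − 2.576 = Φ⁻¹(0.7) = 0.524, giving δ = 3.100.
δ = d·√n ⇒ n = (δ/d)² = (3.100 / 0.5588)² = 30.78.
Round up to the next whole unit.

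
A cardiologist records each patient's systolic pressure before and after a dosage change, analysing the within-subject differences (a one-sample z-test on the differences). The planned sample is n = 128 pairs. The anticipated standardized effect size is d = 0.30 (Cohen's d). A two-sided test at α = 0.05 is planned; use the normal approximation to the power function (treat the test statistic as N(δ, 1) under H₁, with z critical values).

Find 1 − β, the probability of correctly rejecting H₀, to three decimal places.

Power ≈ 0.924

Noncentrality parameter: δ = d·√n = 0.30 × √128 = 3.3941
Critical value for a two-sided test at α = 0.05: z_{α/2} = 1.960.
Power = Φ(δ − 1.960) + Φ(−δ − 1.960) = Φ(1.434) + Φ(-5.354) = 0.9242 + 0.0000 = 0.9242.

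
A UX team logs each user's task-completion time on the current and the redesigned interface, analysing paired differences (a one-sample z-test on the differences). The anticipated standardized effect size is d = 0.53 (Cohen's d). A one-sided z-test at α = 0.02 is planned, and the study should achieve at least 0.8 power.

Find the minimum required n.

n = 30

For power 0.8 need Φ(δ − z_{0.02}) = 0.8, so δ = z_{0.02} + z_{0.20} = 2.054 + 0.842 = 2.895.
δ = d·√n ⇒ n = (δ/d)² = (2.895 / 0.53)² = 29.84.
Round up to the next whole unit.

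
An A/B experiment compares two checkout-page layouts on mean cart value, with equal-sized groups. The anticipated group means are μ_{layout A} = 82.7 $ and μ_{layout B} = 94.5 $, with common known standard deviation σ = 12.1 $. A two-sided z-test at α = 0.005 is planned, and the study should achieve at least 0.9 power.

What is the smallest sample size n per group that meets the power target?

n = 36 per group

Standardized effect: d = |μ_{layout A} − μ_{layout B}| / σ = |82.7 − 94.5| / 12.1 = 0.9752
For power 0.9 need Φ(δ − z_{0.0025}) = 0.9, so δ = z_{0.0025} + z_{0.10} = 2.807 + 1.282 = 4.089.
(For δ > 0 the lower-tail rejection region contributes negligibly to power, so the one-term inversion is standard.)
δ = d·√(n/2) ⇒ n = 2(δ/d)² = 2 × (4.089 / 0.9752)² = 35.15.
Rounding up, n = 36 per group.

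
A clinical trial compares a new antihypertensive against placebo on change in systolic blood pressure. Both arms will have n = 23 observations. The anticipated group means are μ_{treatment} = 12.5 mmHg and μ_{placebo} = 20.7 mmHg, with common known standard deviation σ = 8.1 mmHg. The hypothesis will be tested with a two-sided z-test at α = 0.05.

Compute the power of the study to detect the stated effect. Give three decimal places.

Power ≈ 0.930

Standardized effect: d = |μ_{treatment} − μ_{placebo}| / σ = |12.5 − 20.7| / 8.1 = 1.0123
Noncentrality parameter: δ = d·√(n/2) = 1.0123 × √(23/2) = 3.4330
Two-sided α = 0.05 → critical value z_{0.025} = 1.960.
Power = Φ(δ − 1.960) + Φ(−δ − 1.960) = Φ(1.473) + Φ(-5.393) = 0.9296 + 0.0000 = 0.9296.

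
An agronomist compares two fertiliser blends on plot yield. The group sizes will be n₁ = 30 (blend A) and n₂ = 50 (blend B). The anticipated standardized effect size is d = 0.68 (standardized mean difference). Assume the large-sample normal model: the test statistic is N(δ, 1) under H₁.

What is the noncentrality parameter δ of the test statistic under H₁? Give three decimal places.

The noncentrality parameter scales effect size by the design's sample-size factor: δ = d / √(1/n₁ + 1/n₂) = 0.68 / √(1/30 + 1/50) = 2.9445

δ ≈ 2.944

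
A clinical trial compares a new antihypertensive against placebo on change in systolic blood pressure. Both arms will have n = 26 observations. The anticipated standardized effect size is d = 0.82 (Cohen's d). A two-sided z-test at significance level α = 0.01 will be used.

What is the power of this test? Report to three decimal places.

Noncentrality parameter: λ = d·√(n/2) = 0.82 × √(26/2) = 2.9566
Two-sided α = 0.01 → critical value z_{0.005} = 2.576.
Power = Φ(λ − 2.576) + Φ(−λ − 2.576) = Φ(0.381) + Φ(-5.532) = 0.6483 + 0.0000 = 0.6483.

Power ≈ 0.648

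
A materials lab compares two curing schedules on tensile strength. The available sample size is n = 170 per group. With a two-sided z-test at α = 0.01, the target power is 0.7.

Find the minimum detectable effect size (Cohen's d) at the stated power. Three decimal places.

d ≈ 0.336

Need Φ(δ − 2.576) = 0.7, so δ = 2.576 + 0.524 = 3.100.
(The second rejection-region term Φ(−δ − z_{α/2}) is negligible and dropped.)
δ = d·√(n/2) ⇒ d = δ/√(n/2) = 3.100/√(170/2) = 0.3363.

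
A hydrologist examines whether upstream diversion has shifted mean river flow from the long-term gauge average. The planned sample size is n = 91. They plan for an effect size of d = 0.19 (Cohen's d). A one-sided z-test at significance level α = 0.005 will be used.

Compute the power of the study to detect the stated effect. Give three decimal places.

Power ≈ 0.223

Noncentrality parameter: δ = d·√n = 0.19 × √91 = 1.8125
Critical value for a one-sided test at α = 0.005: z_α = 2.576.
Power = Φ(δ − 2.576) = Φ(-0.763) = 0.2226.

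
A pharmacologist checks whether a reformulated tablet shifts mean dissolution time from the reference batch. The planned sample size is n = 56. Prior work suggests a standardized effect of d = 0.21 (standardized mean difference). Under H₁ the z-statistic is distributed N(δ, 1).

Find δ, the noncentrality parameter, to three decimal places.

δ ≈ 1.571

δ = d·√n = 0.21 × √56 = 1.5715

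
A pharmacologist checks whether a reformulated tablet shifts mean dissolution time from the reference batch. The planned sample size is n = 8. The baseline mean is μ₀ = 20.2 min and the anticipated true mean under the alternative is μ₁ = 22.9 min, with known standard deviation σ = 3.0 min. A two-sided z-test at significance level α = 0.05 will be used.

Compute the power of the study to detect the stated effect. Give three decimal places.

Standardized effect: d = |μ₁ − μ₀| / σ = |22.9 − 20.2| / 3.0 = 0.9000
Noncentrality parameter: δ = d·√n = 0.9000 × √8 = 2.5456
Two-sided α = 0.05 → critical value z_{0.025} = 1.960.
Power = Φ(δ − 1.960) + Φ(−δ − 1.960) = Φ(0.586) + Φ(-4.506) = 0.7209 + 0.0000 = 0.7209.

Power ≈ 0.721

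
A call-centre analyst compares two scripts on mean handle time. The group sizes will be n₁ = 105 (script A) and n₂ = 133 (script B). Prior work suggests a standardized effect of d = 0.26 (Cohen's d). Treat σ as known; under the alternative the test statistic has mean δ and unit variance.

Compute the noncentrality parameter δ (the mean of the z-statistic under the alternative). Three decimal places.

δ = d / √(1/n₁ + 1/n₂) = 0.26 / √(1/105 + 1/133) = 1.9916

δ ≈ 1.992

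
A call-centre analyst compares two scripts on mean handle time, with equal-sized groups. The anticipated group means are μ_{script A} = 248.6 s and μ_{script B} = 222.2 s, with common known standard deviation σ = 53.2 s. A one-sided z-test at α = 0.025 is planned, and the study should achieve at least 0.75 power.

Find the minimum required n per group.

Standardized effect: d = |μ_{script A} − μ_{script B}| / σ = |248.6 − 222.2| / 53.2 = 0.4962
Set Φ(δ − 1.960) = 0.75; then δ − 1.960 = Φ⁻¹(0.75) = 0.674, giving δ = 2.634.
δ = d·√(n/2) ⇒ n = 2(δ/d)² = 2 × (2.634 / 0.4962)² = 56.37.
Rounding up, n = 57 per group.

n = 57 per group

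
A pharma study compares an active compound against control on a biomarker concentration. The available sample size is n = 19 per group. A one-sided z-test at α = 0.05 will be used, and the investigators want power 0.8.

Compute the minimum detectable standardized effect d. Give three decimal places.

Required noncentrality: δ = z_{0.05} + z_{0.20} = 1.645 + 0.842 = 2.486.
δ = d·√(n/2) ⇒ d = δ/√(n/2) = 2.486/√(19/2) = 0.8067.

d ≈ 0.807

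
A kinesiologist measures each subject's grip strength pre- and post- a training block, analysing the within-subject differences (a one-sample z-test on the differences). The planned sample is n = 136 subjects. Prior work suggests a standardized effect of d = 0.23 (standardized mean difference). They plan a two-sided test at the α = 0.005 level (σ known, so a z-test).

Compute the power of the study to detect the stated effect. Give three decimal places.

Power ≈ 0.450

Noncentrality parameter: δ = d·√n = 0.23 × √136 = 2.6822
Two-sided α = 0.005 → critical value z_{0.0025} = 2.807.
Power = Φ(δ − 2.807) + Φ(−δ − 2.807) = Φ(-0.125) + Φ(-5.489) = 0.4503 + 0.0000 = 0.4503.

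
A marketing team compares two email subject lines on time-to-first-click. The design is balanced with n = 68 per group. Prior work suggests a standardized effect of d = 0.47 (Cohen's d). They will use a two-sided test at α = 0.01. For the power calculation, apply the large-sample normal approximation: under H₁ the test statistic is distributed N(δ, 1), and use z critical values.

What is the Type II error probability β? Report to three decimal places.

β ≈ 0.435

Noncentrality parameter: δ = d·√(n/2) = 0.47 × √(68/2) = 2.7405
Two-sided α = 0.01 → critical value z_{0.005} = 2.576.
Power = Φ(δ − 2.576) + Φ(−δ − 2.576) = Φ(0.165) + Φ(-5.316) = 0.5654 + 0.0000 = 0.5654.
Type II error: β = 1 − power = 1 − 0.5654 = 0.4346.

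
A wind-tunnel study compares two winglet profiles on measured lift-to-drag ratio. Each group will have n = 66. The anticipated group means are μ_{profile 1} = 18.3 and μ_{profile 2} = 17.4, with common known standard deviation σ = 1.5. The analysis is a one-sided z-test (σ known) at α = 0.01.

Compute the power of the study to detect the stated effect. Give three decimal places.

Power ≈ 0.869

Standardized effect: d = |μ_{profile 1} − μ_{profile 2}| / σ = |18.3 − 17.4| / 1.5 = 0.6000
Noncentrality parameter: δ = d·√(n/2) = 0.6000 × √(66/2) = 3.4467
One-sided α = 0.01 → critical value z_{0.01} = 2.326.
Power = P(Z > 2.326 − δ) = Φ(1.120) = 0.8687.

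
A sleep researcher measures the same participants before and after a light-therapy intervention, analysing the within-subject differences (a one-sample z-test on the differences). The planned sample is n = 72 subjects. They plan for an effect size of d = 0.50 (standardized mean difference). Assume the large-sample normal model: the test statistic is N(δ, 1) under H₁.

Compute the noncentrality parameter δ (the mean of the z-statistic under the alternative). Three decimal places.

δ ≈ 4.243

The noncentrality parameter scales effect size by the design's sample-size factor: δ = d·√n = 0.50 × √72 = 4.2426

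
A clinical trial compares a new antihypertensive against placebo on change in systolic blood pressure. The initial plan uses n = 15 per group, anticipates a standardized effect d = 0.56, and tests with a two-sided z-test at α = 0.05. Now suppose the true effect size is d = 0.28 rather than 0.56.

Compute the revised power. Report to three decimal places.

Power ≈ 0.120

With d = 0.28: δ = d·√(n/2) = 0.28 × √(15/2) = 0.7668. Critical value z_{0.025} = 1.960.
Revised power = Φ(δ − 1.960) + Φ(−δ − 1.960) = Φ(-1.193) + Φ(-2.727) = 0.1164 + 0.0032 = 0.1196.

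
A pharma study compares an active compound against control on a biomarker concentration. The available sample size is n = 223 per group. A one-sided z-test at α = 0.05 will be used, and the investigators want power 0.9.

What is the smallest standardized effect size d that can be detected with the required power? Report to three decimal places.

Required noncentrality: δ = z_{0.05} + z_{0.10} = 1.645 + 1.282 = 2.926.
δ = d·√(n/2) ⇒ d = δ/√(n/2) = 2.926/√(223/2) = 0.2771.

d ≈ 0.277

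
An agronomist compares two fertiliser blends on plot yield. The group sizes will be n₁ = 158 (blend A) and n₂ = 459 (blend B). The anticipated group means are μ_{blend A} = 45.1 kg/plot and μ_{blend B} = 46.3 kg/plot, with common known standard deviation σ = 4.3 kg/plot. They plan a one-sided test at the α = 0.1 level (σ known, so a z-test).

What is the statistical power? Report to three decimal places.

Power ≈ 0.959

Standardized effect: d = |μ_{blend A} − μ_{blend B}| / σ = |45.1 − 46.3| / 4.3 = 0.2791
Noncentrality parameter: δ = d / √(1/n₁ + 1/n₂) = 0.2791 / √(1/158 + 1/459) = 3.0256
Critical value for a one-sided test at α = 0.1: z_α = 1.282.
Power = Φ(δ − 1.282) = Φ(1.744) = 0.9594.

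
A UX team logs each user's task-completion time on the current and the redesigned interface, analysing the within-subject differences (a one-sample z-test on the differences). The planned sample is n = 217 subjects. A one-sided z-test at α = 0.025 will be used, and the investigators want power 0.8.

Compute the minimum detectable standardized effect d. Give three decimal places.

d ≈ 0.190

Required noncentrality: δ = z_{0.025} + z_{0.20} = 1.960 + 0.842 = 2.802.
δ = d·√n ⇒ d = δ/√n = 2.802/√217 = 0.1902.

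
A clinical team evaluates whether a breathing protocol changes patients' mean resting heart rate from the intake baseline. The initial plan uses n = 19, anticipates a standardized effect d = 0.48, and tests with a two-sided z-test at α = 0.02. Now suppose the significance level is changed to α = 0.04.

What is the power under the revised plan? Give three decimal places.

Power ≈ 0.515

δ = d·√n = 0.48 × √19 = 2.0923 (unchanged). New critical value: z_{0.02} = 2.054.
Revised power = Φ(δ − 2.054) + Φ(−δ − 2.054) = Φ(0.039) + Φ(-4.146) = 0.5154 + 0.0000 = 0.5154.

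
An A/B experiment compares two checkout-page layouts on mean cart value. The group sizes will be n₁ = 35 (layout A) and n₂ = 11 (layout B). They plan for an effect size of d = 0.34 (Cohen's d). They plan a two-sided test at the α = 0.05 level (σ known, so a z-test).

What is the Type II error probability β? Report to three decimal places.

β ≈ 0.834

Noncentrality parameter: δ = d / √(1/n₁ + 1/n₂) = 0.34 / √(1/35 + 1/11) = 0.9836
Critical value for a two-sided test at α = 0.05: z_{α/2} = 1.960.
Power = Φ(δ − 1.960) + Φ(−δ − 1.960) = Φ(-0.976) + Φ(-2.944) = 0.1644 + 0.0016 = 0.1661.
Type II error: β = 1 − power = 1 − 0.1661 = 0.8339.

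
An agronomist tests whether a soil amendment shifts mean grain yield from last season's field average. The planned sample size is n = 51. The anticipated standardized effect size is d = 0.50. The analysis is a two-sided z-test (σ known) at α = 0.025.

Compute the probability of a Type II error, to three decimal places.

β ≈ 0.092

Noncentrality parameter: δ = d·√n = 0.50 × √51 = 3.5707
Critical value for a two-sided test at α = 0.025: z_{α/2} = 2.241.
Power = Φ(δ − 2.241) + Φ(−δ − 2.241) = Φ(1.329) + Φ(-5.812) = 0.9081 + 0.0000 = 0.9081.
Type II error: β = 1 − power = 1 − 0.9081 = 0.0919.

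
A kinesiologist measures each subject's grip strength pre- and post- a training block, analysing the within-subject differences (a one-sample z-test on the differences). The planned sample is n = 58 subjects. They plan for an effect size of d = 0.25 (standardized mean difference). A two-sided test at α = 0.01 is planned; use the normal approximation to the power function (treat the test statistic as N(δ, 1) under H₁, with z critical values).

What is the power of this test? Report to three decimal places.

Power ≈ 0.251

Noncentrality parameter: δ = d·√n = 0.25 × √58 = 1.9039
Two-sided α = 0.01 → critical value z_{0.005} = 2.576.
Power = Φ(δ − 2.576) + Φ(−δ − 2.576) = Φ(-0.672) + Φ(-4.480) = 0.2508 + 0.0000 = 0.2508.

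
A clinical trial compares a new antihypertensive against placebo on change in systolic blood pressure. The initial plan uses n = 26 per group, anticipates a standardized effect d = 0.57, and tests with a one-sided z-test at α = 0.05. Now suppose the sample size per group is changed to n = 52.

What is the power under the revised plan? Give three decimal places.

With n = 52 per group: δ = d·√(n/2) = 0.57 × √(52/2) = 2.9064. Critical value z_{0.05} = 1.645.
Revised power = Φ(δ − 1.645) = Φ(1.262) = 0.8965.

Power ≈ 0.896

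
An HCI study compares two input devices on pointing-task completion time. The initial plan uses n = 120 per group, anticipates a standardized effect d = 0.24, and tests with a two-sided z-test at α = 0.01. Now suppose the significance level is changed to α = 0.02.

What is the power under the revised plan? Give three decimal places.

δ = d·√(n/2) = 0.24 × √(120/2) = 1.8590 (unchanged). New critical value: z_{0.01} = 2.326.
Revised power = Φ(δ − 2.326) + Φ(−δ − 2.326) = Φ(-0.467) + Φ(-4.185) = 0.3201 + 0.0000 = 0.3202.

Power ≈ 0.320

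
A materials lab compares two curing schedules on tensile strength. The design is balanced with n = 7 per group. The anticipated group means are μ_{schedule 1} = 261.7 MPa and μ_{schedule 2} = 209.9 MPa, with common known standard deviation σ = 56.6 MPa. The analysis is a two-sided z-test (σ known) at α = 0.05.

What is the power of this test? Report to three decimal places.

Power ≈ 0.402

Standardized effect: d = |μ_{schedule 1} − μ_{schedule 2}| / σ = |261.7 − 209.9| / 56.6 = 0.9152
Noncentrality parameter: δ = d·√(n/2) = 0.9152 × √(7/2) = 1.7122
Two-sided α = 0.05 → critical value z_{0.025} = 1.960.
Power = Φ(δ − 1.960) + Φ(−δ − 1.960) = Φ(-0.248) + Φ(-3.672) = 0.4021 + 0.0001 = 0.4023.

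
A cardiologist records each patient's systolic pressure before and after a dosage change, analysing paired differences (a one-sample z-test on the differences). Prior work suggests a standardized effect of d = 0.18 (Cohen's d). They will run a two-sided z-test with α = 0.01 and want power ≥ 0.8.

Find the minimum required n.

n = 361

For power 0.8 need Φ(δ − z_{0.005}) = 0.8, so δ = z_{0.005} + z_{0.20} = 2.576 + 0.842 = 3.417.
(Ignoring the negligible lower-tail rejection probability gives the usual closed-form inversion.)
δ = d·√n ⇒ n = (δ/d)² = (3.417 / 0.18)² = 360.46.
Rounding up, n = 361.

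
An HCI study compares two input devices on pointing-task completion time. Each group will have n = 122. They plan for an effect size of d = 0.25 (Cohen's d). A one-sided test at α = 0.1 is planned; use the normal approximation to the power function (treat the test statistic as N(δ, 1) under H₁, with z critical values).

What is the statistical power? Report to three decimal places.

Power ≈ 0.749

Noncentrality parameter: δ = d·√(n/2) = 0.25 × √(122/2) = 1.9526
One-sided α = 0.1 → critical value z_{0.1} = 1.282.
Power = Φ(δ − 1.282) = Φ(0.671) = 0.7489.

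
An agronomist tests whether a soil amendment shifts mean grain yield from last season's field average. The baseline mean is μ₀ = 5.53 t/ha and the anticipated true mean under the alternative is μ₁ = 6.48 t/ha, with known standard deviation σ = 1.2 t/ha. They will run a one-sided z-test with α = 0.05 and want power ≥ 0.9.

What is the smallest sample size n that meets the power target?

Standardized effect: d = |μ₁ − μ₀| / σ = |6.48 − 5.53| / 1.2 = 0.7917
For power 0.9 need Φ(δ − z_{0.05}) = 0.9, so δ = z_{0.05} + z_{0.10} = 1.645 + 1.282 = 2.926.
δ = d·√n ⇒ n = (δ/d)² = (2.926 / 0.7917)² = 13.66.
Rounding up, n = 14.

n = 14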